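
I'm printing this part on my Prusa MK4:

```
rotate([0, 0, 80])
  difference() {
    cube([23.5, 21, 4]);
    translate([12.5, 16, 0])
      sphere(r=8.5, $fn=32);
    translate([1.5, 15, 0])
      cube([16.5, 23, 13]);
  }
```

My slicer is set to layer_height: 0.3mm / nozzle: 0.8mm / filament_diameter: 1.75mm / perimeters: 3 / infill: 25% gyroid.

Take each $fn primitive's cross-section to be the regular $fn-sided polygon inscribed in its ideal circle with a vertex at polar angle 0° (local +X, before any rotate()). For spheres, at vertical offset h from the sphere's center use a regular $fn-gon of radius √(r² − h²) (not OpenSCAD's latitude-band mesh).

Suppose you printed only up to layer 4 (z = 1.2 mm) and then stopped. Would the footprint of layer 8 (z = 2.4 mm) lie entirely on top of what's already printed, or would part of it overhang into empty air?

part overhangs

Compare the two slices. At z = 1.2: the cube is present — its section is the full 23.5×21 rectangle (area 493.50 mm²); the r=8.5 sphere at (12.5, 16) contributes a regular 32-gon of circumradius √(8.5²−1.2²) = 8.415 (area = (32/2)·8.415²·sin(360°/32) = 221.03 mm²); the cube at (1.5, 15) is present — its section is the full 16.5×23 rectangle (area 379.50 mm²); Subtracting the remaining from the first: starting from the 23.5×21 cube (493.50 mm²), the r=8.5 sphere at (12.5, 16) partially overlaps it — only the 189.13 mm² overlap (of its 221.03 mm²) is removed, clipping the outline; the 16.5×23 cube at (1.5, 15) partially overlaps it — only the 18.33 mm² overlap (of its 379.50 mm²) is removed, clipping the outline — area = 286.04 mm²; (rotated 80° about Z; rotation is an isometry so areas/perimeters/island counts are preserved). At z = 2.4: the cube is present — its section is the full 23.5×21 rectangle (area 493.50 mm²); the sphere at (12.5, 16): section is a regular 32-gon, circumradius = √(r²−h²) = √(8.5²−2.4²) = 8.154 (area = (32/2)·8.154²·sin(360°/32) = 207.54 mm²); the 16.5×23 cube at (1.5, 15) contributes its full rectangle (area 379.50 mm²); Subtracting the remaining from the first: starting from the 23.5×21 cube (493.50 mm²), the r=8.5 sphere at (12.5, 16) partially overlaps it — only the 179.59 mm² overlap (of its 207.54 mm²) is removed, clipping the outline; the 16.5×23 cube at (1.5, 15) partially overlaps it — only the 19.99 mm² overlap (of its 379.50 mm²) is removed, clipping the outline — area = 293.92 mm²; (whole slice rotated 80° about Z — lengths, areas and connectivity unchanged). Checking containment: at z = 2.4 the cross-section extends beyond the z = 1.2 cross-section by about 7.88 mm².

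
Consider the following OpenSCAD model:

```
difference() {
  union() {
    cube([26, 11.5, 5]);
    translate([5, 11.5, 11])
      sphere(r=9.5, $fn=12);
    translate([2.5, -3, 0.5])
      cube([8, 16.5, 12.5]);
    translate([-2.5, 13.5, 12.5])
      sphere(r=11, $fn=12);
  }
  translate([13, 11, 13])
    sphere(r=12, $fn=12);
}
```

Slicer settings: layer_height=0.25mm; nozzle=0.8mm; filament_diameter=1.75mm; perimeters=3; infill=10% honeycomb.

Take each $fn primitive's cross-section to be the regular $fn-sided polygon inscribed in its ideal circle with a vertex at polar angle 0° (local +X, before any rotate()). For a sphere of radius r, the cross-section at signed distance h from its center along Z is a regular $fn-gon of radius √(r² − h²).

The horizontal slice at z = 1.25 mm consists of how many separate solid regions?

1

At z = 1.25 mm: the cube (footprint 26×11.5) is included at this height; the sphere at (5, 11.5) is not intersected at this z (|z−center|=9.750 > r=9.5); the cube at (2.5, -3) (footprint 8×16.5) is included at this height; the sphere at (-2.5, 13.5) is not intersected at this z (|z−center|=11.250 > r=11); Taking the union: the regions partially overlap (shared area 92.00 mm²), so overlapping operands fuse into one piece — 1 connected region; the r=12 sphere at (13, 11) slices to a regular 12-gon of circumradius 2.437 (√(r²−h²) with h=11.75 from center); After the difference (first − rest): starting from that combined region, the r=12 sphere at (13, 11) partially overlaps it — only the 11.28 mm² overlap (of its 17.81 mm²) is removed, clipping the outline — 1 connected region. The result has 1 disconnected region.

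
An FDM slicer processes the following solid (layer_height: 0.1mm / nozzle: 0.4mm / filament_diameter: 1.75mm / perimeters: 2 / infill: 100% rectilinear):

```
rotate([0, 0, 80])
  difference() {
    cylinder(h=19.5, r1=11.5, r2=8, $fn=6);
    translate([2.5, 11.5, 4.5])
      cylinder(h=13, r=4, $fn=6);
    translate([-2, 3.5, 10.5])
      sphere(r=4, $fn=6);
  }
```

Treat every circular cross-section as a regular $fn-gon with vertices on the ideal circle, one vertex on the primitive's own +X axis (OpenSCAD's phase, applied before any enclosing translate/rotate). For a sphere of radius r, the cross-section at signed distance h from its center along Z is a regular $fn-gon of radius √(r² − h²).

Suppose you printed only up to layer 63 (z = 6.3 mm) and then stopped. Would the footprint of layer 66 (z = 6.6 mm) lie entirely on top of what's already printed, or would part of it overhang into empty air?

Compare the two slices. At z = 6.3: the cone: at t=0.323 of its height the radius interpolates to r₁+(r₂−r₁)t = 10.369, giving a regular 6-gon of that circumradius (area = (6/2)·10.369²·sin(360°/6) = 279.35 mm²); the cylinder at (2.5, 11.5): section is a regular 6-gon, circumradius r=4 (area = (6/2)·4.000²·sin(360°/6) = 41.57 mm²); the sphere at (-2, 3.5) does not reach this height (|z−center|=4.200 > r=4); Taking the first minus the rest: starting from the cone (279.35 mm²), the r=4 cylinder at (2.5, 11.5) partially overlaps it — only the 4.29 mm² overlap (of its 41.57 mm²) is removed, clipping the outline — area = 275.06 mm²; (whole slice rotated 80° about Z — lengths, areas and connectivity unchanged). At z = 6.6: the cone contributes a regular 6-gon of circumradius 10.315 (interpolated between r1=11.5 and r2=8 at t=0.338) (area = (6/2)·10.315²·sin(360°/6) = 276.45 mm²); the r=4 cylinder at (2.5, 11.5) contributes a regular 6-gon of circumradius 4 (area = (6/2)·4.000²·sin(360°/6) = 41.57 mm²); the r=4 sphere at (-2, 3.5) contributes a regular 6-gon of circumradius √(4²−3.9²) = 0.889 (area = (6/2)·0.889²·sin(360°/6) = 2.05 mm²); After the difference (first − rest): starting from the cone (276.45 mm²), the r=4 cylinder at (2.5, 11.5) partially overlaps it — only the 4.05 mm² overlap (of its 41.57 mm²) is removed, clipping the outline; the r=4 sphere at (-2, 3.5) lies wholly inside it (removes its full 2.05 mm² and its 5.33 mm outline becomes a hole wall) — area = 270.35 mm²; (whole slice rotated 80° about Z — lengths, areas and connectivity unchanged). Checking containment: the cross-section at z = 6.6 is a subset of the cross-section at z = 6.3.

entirely on top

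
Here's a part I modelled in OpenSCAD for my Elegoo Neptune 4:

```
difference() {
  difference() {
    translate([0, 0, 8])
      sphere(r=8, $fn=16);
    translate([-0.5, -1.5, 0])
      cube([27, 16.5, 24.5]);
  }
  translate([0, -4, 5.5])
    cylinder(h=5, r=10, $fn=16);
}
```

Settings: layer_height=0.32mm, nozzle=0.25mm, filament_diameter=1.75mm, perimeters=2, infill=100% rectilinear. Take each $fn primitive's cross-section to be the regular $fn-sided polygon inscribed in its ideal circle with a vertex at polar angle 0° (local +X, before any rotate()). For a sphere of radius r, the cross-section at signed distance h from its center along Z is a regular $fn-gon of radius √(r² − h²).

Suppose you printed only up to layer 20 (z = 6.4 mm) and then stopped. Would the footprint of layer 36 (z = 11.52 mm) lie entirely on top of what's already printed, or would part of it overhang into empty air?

Compare the two slices. At z = 6.4: the r=8 sphere contributes a regular 16-gon of circumradius √(8²−1.6²) = 7.838 (area = (16/2)·7.838²·sin(360°/16) = 188.10 mm²); the cube at (-0.5, -1.5) is present — its section is the full 27×16.5 rectangle (area 445.50 mm²); Subtracting the remaining from the first: starting from the r=8 sphere (188.10 mm²), the 27×16.5 cube at (-0.5, -1.5) partially overlaps it — only the 63.20 mm² overlap (of its 445.50 mm²) is removed, clipping the outline — area = 124.89 mm²; the cylinder at (0, -4): section is a regular 16-gon, circumradius r=10 (area = (16/2)·10.000²·sin(360°/16) = 306.15 mm²); Taking the first minus the rest: starting from the result so far (124.89 mm²), the r=10 cylinder at (0, -4) partially overlaps it — only the 115.17 mm² overlap (of its 306.15 mm²) is removed, clipping the outline — area = 9.73 mm². At z = 11.52: the r=8 sphere contributes a regular 16-gon of circumradius √(8²−3.52²) = 7.184 (area = (16/2)·7.184²·sin(360°/16) = 158.00 mm²); the 27×16.5 cube at (-0.5, -1.5) contributes its full rectangle (area 445.50 mm²); After the difference (first − rest): starting from the r=8 sphere (158.00 mm²), the 27×16.5 cube at (-0.5, -1.5) partially overlaps it — only the 54.37 mm² overlap (of its 445.50 mm²) is removed, clipping the outline — area = 103.63 mm²; the cylinder at (0, -4) is not intersected at this z (z outside [5.5, 10.5]); Taking the first minus the rest: none of the subtracted shapes is present at this height, so the result so far is unchanged — area = 103.63 mm². Checking containment: at z = 11.52 the cross-section extends beyond the z = 6.4 cross-section by about 98.84 mm².

part overhangs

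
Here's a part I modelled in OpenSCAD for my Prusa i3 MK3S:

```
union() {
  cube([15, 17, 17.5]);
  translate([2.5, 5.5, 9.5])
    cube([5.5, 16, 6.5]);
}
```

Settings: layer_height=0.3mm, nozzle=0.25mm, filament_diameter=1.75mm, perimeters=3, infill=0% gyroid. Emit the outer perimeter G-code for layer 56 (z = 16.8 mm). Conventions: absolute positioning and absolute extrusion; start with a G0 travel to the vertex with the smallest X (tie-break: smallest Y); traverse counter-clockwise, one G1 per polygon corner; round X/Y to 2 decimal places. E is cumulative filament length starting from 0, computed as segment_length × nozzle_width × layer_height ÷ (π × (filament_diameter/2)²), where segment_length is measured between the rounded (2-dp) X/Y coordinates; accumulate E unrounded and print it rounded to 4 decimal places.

At z = 16.8 mm: the cube is present — its section is the full 15×17 rectangle; the cube at (2.5, 5.5) is absent (z outside [9.5, 16]); Taking the union: only the 15×17 cube is present, so the union is just that shape — 1 connected region. The outline is a single polygon with 4 vertices. Extrusion per mm of travel: 0.25 × 0.3 / (π × 0.875²) = 0.031181. Accumulating E over each segment gives final E = 1.9956.

G0 X0.00 Y0.00 Z16.80
G1 X15.00 Y0.00 E0.4677
G1 X15.00 Y17.00 E0.9978
G1 X0.00 Y17.00 E1.4655
G1 X0.00 Y0.00 E1.9956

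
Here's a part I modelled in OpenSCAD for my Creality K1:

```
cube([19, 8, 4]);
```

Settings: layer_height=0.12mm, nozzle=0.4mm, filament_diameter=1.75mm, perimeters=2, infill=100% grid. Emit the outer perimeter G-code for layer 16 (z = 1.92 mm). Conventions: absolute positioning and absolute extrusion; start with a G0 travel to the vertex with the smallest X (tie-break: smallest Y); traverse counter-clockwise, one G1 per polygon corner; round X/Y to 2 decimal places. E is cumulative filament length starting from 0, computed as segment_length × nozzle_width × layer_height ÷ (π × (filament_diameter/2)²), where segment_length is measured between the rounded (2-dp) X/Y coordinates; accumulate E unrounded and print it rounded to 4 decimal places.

At z = 1.92 mm: the cube (footprint 19×8) is included at this height. The outline is a single polygon with 4 vertices. Extrusion per mm of travel: 0.4 × 0.12 / (π × 0.875²) = 0.019956. Accumulating E over each segment gives final E = 1.0776.

G0 X0.00 Y0.00 Z1.92
G1 X19.00 Y0.00 E0.3792
G1 X19.00 Y8.00 E0.5388
G1 X0.00 Y8.00 E0.9180
G1 X0.00 Y0.00 E1.0776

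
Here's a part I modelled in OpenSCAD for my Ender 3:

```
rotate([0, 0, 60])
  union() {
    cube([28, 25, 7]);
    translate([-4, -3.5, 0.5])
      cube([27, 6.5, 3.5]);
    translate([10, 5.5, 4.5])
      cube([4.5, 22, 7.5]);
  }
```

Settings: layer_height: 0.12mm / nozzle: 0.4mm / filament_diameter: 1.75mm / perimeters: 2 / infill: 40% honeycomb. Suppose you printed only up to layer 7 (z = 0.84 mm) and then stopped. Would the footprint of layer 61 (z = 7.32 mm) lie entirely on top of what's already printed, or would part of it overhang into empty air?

Compare the two slices. At z = 0.84: the cube is present — its section is the full 28×25 rectangle (area 700.00 mm²); the cube at (-4, -3.5) is present — its section is the full 27×6.5 rectangle (area 175.50 mm²); the cube at (10, 5.5) does not reach this height (z outside [4.5, 12]); Taking the union: the regions partially overlap — summed areas 875.50 mm² minus the doubly-counted overlap 69.00 mm² gives 806.50 mm² — area = 806.50 mm²; (whole slice rotated 60° about Z — lengths, areas and connectivity unchanged). At z = 7.32: the cube is absent (z outside [0, 7]); the cube at (-4, -3.5) is not intersected at this z (z outside [0.5, 4]); the 4.5×22 cube at (10, 5.5) contributes its full rectangle (area 99.00 mm²); Taking the union: only the 4.5×22 cube at (10, 5.5) is present, so the union is just that shape — area = 99.00 mm²; (whole slice rotated 60° about Z — lengths, areas and connectivity unchanged). Checking containment: at z = 7.32 the cross-section extends beyond the z = 0.84 cross-section by about 11.25 mm².

part overhangs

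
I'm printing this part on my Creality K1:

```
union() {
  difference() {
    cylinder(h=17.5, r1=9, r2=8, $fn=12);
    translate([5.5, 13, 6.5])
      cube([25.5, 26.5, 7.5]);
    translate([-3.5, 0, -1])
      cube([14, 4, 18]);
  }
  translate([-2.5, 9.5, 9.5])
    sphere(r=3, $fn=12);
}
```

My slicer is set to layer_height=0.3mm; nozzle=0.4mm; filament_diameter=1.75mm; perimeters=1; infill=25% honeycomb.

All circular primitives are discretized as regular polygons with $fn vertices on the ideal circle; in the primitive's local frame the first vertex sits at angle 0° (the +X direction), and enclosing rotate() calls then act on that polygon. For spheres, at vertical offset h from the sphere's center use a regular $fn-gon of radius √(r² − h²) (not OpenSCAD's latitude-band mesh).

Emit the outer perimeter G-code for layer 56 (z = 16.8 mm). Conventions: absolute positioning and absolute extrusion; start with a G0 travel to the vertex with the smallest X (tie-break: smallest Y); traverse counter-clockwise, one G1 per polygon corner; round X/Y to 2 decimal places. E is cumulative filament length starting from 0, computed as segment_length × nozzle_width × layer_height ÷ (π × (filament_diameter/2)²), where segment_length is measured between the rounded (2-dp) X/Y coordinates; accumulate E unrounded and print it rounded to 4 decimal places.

At z = 16.8 mm: the cone (r1=9→r2=8) has section circumradius 8.040 here — a regular 12-gon; the cube at (5.5, 13) is absent (z outside [6.5, 14]); the cube at (-3.5, 0) is present — its section is the full 14×4 rectangle; After the difference (first − rest): starting from the cone, the 14×4 cube at (-3.5, 0) partially overlaps it — only the 44.02 mm² overlap (of its 56.00 mm²) is removed, clipping the outline — 1 connected region; the sphere at (-2.5, 9.5) is absent (|z−center|=7.300 > r=3); Merging all regions: only the result so far is present, so the union is just that shape — 1 connected region. The outline is a single polygon with 15 vertices. Extrusion per mm of travel: 0.4 × 0.3 / (π × 0.875²) = 0.049890. Accumulating E over each segment gives final E = 3.5822.

G0 X-8.04 Y0.00 Z16.80
G1 X-6.96 Y-4.02 E0.2077
G1 X-4.02 Y-6.96 E0.4151
G1 X0.00 Y-8.04 E0.6228
G1 X4.02 Y-6.96 E0.8304
G1 X6.96 Y-4.02 E1.0379
G1 X8.04 Y0.00 E1.2455
G1 X-3.50 Y0.00 E1.8213
G1 X-3.50 Y4.00 E2.0208
G1 X6.97 Y4.00 E2.5432
G1 X6.96 Y4.02 E2.5443
G1 X4.02 Y6.96 E2.7517
G1 X0.00 Y8.04 E2.9594
G1 X-4.02 Y6.96 E3.1671
G1 X-6.96 Y4.02 E3.3745
G1 X-8.04 Y0.00 E3.5822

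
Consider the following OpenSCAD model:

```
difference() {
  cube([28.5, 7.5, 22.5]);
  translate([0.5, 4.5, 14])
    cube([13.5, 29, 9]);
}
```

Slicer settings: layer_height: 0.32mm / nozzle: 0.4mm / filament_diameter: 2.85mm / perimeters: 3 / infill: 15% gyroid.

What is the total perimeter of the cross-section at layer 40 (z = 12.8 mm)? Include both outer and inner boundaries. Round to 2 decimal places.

72.00 mm

At z = 12.8 mm: the 28.5×7.5 cube contributes its full rectangle (perimeter 72.00 mm); the cube at (0.5, 4.5) does not reach this height (z outside [14, 23]); Subtracting the remaining from the first: none of the subtracted shapes is present at this height, so the 28.5×7.5 cube is unchanged — boundary = 72.00 mm. Overall, the cross-section is a single solid region. Total boundary length (outer) = 72.00 mm.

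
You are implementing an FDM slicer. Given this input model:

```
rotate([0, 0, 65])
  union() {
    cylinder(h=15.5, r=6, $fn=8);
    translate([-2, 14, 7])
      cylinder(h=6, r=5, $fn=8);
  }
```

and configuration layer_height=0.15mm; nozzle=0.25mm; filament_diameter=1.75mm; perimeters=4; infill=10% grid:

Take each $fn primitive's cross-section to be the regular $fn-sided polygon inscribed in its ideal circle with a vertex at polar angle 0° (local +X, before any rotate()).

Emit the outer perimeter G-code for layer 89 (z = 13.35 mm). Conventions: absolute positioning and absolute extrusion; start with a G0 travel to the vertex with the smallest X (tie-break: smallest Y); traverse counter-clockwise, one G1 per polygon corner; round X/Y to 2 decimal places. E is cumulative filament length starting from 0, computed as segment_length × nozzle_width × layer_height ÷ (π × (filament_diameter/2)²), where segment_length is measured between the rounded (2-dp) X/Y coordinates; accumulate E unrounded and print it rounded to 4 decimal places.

G0 X-5.64 Y-2.05 Z13.35
G1 X-2.54 Y-5.44 E0.0716
G1 X2.05 Y-5.64 E0.1432
G1 X5.44 Y-2.54 E0.2149
G1 X5.64 Y2.05 E0.2865
G1 X2.54 Y5.44 E0.3581
G1 X-2.05 Y5.64 E0.4297
G1 X-5.44 Y2.54 E0.5014
G1 X-5.64 Y-2.05 E0.5730

At z = 13.35 mm: the cylinder: section is a regular 8-gon, circumradius r=6; the cylinder at (-2, 14) does not reach this height (z outside [7, 13]); Merging all regions: only the r=6 cylinder is present, so the union is just that shape — 1 connected region; (rotated 65° about Z; rotation is an isometry so areas/perimeters/island counts are preserved). The outline is a single polygon with 8 vertices. Extrusion per mm of travel: 0.25 × 0.15 / (π × 0.875²) = 0.015591. Accumulating E over each segment gives final E = 0.5730.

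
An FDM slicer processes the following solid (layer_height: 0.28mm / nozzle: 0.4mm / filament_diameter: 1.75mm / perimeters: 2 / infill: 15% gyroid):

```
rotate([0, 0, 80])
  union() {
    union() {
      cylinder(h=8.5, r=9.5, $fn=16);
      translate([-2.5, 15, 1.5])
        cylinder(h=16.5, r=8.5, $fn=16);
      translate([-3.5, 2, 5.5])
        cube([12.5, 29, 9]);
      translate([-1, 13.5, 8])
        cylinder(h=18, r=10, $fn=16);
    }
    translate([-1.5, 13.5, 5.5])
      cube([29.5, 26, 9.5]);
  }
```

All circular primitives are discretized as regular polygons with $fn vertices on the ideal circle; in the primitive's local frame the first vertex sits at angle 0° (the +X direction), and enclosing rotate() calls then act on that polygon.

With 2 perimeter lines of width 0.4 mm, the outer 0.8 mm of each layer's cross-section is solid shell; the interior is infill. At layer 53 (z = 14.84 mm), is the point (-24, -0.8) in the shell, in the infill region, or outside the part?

outside

At z = 14.84 mm: the cylinder is absent (z outside [0, 8.5]); the cylinder at (-2.5, 15): section is a regular 16-gon, circumradius r=8.5; the cube at (-3.5, 2) is absent (z outside [5.5, 14.5]); the r=10 cylinder at (-1, 13.5) contributes a regular 16-gon of circumradius 10; Taking the union: the regions partially overlap (shared area 214.90 mm²), so overlapping operands fuse into one piece — 1 connected region; the 29.5×26 cube at (-1.5, 13.5) contributes its full rectangle; Merging all regions: the regions partially overlap (shared area 81.51 mm²), so overlapping operands fuse into one piece — 1 connected region; (rotated 80° about Z; rotation is an isometry so areas/perimeters/island counts are preserved). Overall, the cross-section is a single solid region. Undo the 80° rotation: the query point maps to (-4.955, 23.496) in the un-rotated model frame. The nearest boundary edge runs (-5.75, 22.85)→(-2.50, 23.50); distance from the point to it = 0.48 mm. The point is not inside any of the regions above, so it lies outside the cross-section (0.48 mm from the nearest boundary).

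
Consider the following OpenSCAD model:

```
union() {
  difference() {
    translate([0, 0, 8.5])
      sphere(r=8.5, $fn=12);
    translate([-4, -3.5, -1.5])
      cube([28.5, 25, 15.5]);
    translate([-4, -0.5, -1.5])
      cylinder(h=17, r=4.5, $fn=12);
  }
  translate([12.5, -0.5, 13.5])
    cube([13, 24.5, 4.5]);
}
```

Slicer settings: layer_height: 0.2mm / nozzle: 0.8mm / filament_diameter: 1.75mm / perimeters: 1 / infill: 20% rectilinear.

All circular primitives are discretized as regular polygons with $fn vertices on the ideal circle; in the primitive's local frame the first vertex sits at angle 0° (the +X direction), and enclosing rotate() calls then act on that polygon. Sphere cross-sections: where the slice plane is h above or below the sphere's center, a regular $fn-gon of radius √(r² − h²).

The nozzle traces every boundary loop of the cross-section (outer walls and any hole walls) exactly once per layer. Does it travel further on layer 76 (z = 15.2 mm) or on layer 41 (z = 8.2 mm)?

layer 76 (z = 15.2 mm)

Layer 76 (z = 15.2): the r=8.5 sphere contributes a regular 12-gon of circumradius √(8.5²−6.7²) = 5.231 (perimeter = 2·12·5.231·sin(180°/12) = 32.49 mm); the cube at (-4, -3.5) does not reach this height (z outside [-1.5, 14]); the cylinder at (-4, -0.5): section is a regular 12-gon, circumradius r=4.5 (perimeter = 2·12·4.500·sin(180°/12) = 27.95 mm); Subtracting the remaining from the first: starting from the r=8.5 sphere, the r=4.5 cylinder at (-4, -0.5) partially overlaps it — only the 33.61 mm² overlap (of its 60.75 mm²) is removed, clipping the outline — boundary = 34.13 mm; the cube at (12.5, -0.5) is present — its section is the full 13×24.5 rectangle (perimeter 75.00 mm); Combining (union): the 2 present regions are separate (no shared area or edge), so areas and boundary lengths simply add and each stays a separate island — boundary = 109.13 mm. So its perimeter = 109.13 mm. Layer 41 (z = 8.2): the r=8.5 sphere contributes a regular 12-gon of circumradius √(8.5²−0.3²) = 8.495 (perimeter = 2·12·8.495·sin(180°/12) = 52.77 mm); the 28.5×25 cube at (-4, -3.5) contributes its full rectangle (perimeter 107.00 mm); the cylinder at (-4, -0.5): section is a regular 12-gon, circumradius r=4.5 (perimeter = 2·12·4.500·sin(180°/12) = 27.95 mm); Taking the first minus the rest: starting from the r=8.5 sphere, the 28.5×25 cube at (-4, -3.5) partially overlaps it — only the 128.05 mm² overlap (of its 712.50 mm²) is removed, clipping the outline; the r=4.5 cylinder at (-4, -0.5) partially overlaps it — only the 33.13 mm² overlap (of its 60.75 mm²) is removed, clipping the outline — boundary = 55.55 mm; the cube at (12.5, -0.5) is not intersected at this z (z outside [13.5, 18]); Taking the union: only that combined region is present, so the union is just that shape — boundary = 55.55 mm. So its perimeter = 55.55 mm. Layer 76 is larger (109.13 vs 55.55 mm).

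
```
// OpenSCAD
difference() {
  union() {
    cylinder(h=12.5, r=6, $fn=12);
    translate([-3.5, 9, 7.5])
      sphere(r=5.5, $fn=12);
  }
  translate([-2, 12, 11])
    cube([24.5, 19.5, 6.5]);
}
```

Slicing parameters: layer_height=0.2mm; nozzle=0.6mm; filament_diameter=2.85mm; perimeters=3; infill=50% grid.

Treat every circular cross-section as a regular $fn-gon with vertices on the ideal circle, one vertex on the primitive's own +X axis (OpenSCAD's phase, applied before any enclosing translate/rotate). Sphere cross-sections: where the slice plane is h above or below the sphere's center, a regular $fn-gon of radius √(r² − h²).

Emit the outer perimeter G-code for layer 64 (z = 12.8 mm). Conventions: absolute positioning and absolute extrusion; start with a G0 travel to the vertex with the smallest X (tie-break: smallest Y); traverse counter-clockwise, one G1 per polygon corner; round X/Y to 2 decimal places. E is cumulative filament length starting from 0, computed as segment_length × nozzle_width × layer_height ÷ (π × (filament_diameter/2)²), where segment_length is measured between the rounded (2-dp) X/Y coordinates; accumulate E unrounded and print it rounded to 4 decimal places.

At z = 12.8 mm: the cylinder is not intersected at this z (z outside [0, 12.5]); the r=5.5 sphere at (-3.5, 9) slices to a regular 12-gon of circumradius 1.470 (√(r²−h²) with h=5.3 from center); Combining (union): only the r=5.5 sphere at (-3.5, 9) is present, so the union is just that shape — 1 connected region; the cube at (-2, 12) is present — its section is the full 24.5×19.5 rectangle; Subtracting the remaining from the first: starting from that combined region, the 24.5×19.5 cube at (-2, 12) misses the remaining region (no effect) — 1 connected region. The outline is a single polygon with 12 vertices. Extrusion per mm of travel: 0.6 × 0.2 / (π × 1.425²) = 0.018811. Accumulating E over each segment gives final E = 0.1714.

G0 X-4.97 Y9.00 Z12.80
G1 X-4.77 Y8.27 E0.0142
G1 X-4.23 Y7.73 E0.0286
G1 X-3.50 Y7.53 E0.0428
G1 X-2.77 Y7.73 E0.0571
G1 X-2.23 Y8.27 E0.0714
G1 X-2.03 Y9.00 E0.0857
G1 X-2.23 Y9.73 E0.0999
G1 X-2.77 Y10.27 E0.1143
G1 X-3.50 Y10.47 E0.1285
G1 X-4.23 Y10.27 E0.1428
G1 X-4.77 Y9.73 E0.1571
G1 X-4.97 Y9.00 E0.1714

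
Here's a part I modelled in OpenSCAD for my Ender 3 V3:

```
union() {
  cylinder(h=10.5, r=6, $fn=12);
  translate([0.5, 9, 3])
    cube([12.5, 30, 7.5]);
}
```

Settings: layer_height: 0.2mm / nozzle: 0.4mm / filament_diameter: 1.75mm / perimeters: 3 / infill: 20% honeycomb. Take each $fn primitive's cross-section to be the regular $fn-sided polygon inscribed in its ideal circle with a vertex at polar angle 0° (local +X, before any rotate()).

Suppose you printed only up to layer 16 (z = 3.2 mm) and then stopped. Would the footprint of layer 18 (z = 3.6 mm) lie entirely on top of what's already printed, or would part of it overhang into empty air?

Compare the two slices. At z = 3.2: the cylinder: section is a regular 12-gon, circumradius r=6 (area = (12/2)·6.000²·sin(360°/12) = 108.00 mm²); the cube at (0.5, 9) (footprint 12.5×30) is included at this height (area 375.00 mm²); Combining (union): the 2 present regions are separate (no shared area or edge), so areas and boundary lengths simply add and each stays a separate island — area = 483.00 mm². At z = 3.6: the cylinder: section is a regular 12-gon, circumradius r=6 (area = (12/2)·6.000²·sin(360°/12) = 108.00 mm²); the 12.5×30 cube at (0.5, 9) contributes its full rectangle (area 375.00 mm²); Merging all regions: the 2 present regions are separate (no shared area or edge), so areas and boundary lengths simply add and each stays a separate island — area = 483.00 mm². Checking containment: the cross-section at z = 3.6 is a subset of the cross-section at z = 3.2.

entirely on top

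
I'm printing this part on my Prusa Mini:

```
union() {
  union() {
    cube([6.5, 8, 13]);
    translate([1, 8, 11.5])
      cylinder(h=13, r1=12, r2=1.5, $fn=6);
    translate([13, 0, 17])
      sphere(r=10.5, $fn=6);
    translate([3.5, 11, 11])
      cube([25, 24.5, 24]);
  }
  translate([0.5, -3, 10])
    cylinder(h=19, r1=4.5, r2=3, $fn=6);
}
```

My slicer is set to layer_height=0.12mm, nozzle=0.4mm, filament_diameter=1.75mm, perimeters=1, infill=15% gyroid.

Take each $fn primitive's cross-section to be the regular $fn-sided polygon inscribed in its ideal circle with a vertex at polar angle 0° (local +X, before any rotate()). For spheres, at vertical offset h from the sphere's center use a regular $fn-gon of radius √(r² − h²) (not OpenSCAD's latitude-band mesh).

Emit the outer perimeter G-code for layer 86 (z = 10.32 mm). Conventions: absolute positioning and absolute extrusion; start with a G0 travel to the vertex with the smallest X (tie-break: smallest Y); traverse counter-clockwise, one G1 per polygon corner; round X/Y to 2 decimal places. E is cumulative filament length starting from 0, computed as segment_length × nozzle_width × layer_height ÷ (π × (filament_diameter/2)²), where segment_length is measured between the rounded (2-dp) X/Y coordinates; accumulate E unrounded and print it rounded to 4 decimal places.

At z = 10.32 mm: the 6.5×8 cube contributes its full rectangle; the cone at (1, 8) is absent (z outside [11.5, 24.5]); the sphere at (13, 0): section is a regular 6-gon, circumradius = √(r²−h²) = √(10.5²−6.68²) = 8.101; the cube at (3.5, 11) does not reach this height (z outside [11, 35]); Combining (union): the regions partially overlap (shared area 2.22 mm²), so overlapping operands fuse into one piece — 1 connected region; the cone at (0.5, -3): at t=0.017 of its height the radius interpolates to r₁+(r₂−r₁)t = 4.475, giving a regular 6-gon of that circumradius; Merging all regions: the regions partially overlap (shared area 2.62 mm²), so overlapping operands fuse into one piece — 1 connected region. The outline is a single polygon with 16 vertices. Extrusion per mm of travel: 0.4 × 0.12 / (π × 0.875²) = 0.019956. Accumulating E over each segment gives final E = 1.7768.

G0 X-3.97 Y-3.00 Z10.32
G1 X-1.74 Y-6.88 E0.0893
G1 X2.74 Y-6.88 E0.1787
G1 X4.97 Y-3.00 E0.2680
G1 X3.24 Y0.00 E0.3371
G1 X4.90 Y0.00 E0.3703
G1 X8.95 Y-7.02 E0.5320
G1 X17.05 Y-7.02 E0.6936
G1 X21.10 Y0.00 E0.8554
G1 X17.05 Y7.02 E1.0171
G1 X8.95 Y7.02 E1.1787
G1 X6.50 Y2.77 E1.2766
G1 X6.50 Y8.00 E1.3810
G1 X0.00 Y8.00 E1.5107
G1 X0.00 Y0.88 E1.6528
G1 X-1.74 Y0.88 E1.6875
G1 X-3.97 Y-3.00 E1.7768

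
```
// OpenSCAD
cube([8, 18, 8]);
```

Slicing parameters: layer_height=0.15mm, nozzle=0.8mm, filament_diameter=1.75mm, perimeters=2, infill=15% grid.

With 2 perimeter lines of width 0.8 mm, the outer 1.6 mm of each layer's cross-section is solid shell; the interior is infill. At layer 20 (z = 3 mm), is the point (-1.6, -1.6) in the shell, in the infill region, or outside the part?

At z = 3 mm: the cube (footprint 8×18) is included at this height. Overall, the cross-section is a single solid region. The nearest boundary edge runs (0.00, 0.00)→(8.00, 0.00); distance from the point to it = 2.26 mm. The point is not inside any of the regions above, so it lies outside the cross-section (2.26 mm from the nearest boundary).

outside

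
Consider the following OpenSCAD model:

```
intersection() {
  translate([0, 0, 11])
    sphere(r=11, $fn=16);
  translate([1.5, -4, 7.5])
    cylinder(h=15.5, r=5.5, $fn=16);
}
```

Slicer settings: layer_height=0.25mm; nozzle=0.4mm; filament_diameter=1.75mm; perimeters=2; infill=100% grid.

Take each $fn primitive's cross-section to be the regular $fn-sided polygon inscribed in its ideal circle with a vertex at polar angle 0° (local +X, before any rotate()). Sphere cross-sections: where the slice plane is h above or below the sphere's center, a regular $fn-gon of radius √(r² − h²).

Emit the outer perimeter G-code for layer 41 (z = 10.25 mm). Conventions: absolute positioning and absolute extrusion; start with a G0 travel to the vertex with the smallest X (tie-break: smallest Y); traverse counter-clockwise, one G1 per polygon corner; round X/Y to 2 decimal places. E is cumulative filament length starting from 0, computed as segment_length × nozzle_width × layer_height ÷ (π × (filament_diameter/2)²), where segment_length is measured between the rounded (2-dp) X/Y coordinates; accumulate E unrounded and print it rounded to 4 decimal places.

At z = 10.25 mm: the sphere: section is a regular 16-gon, circumradius = √(r²−h²) = √(11²−0.75²) = 10.974; the r=5.5 cylinder at (1.5, -4) gives a regular 16-gon of circumradius 5.5 (constant along its height); Keeping only the common overlap: the r=5.5 cylinder at (1.5, -4) lies inside the r=11 sphere, so the common part is the r=5.5 cylinder at (1.5, -4) itself — 1 connected region. The outline is a single polygon with 16 vertices. Extrusion per mm of travel: 0.4 × 0.25 / (π × 0.875²) = 0.041575. Accumulating E over each segment gives final E = 1.4272.

G0 X-4.00 Y-4.00 Z10.25
G1 X-3.58 Y-6.10 E0.0890
G1 X-2.39 Y-7.89 E0.1784
G1 X-0.60 Y-9.08 E0.2678
G1 X1.50 Y-9.50 E0.3568
G1 X3.60 Y-9.08 E0.4458
G1 X5.39 Y-7.89 E0.5352
G1 X6.58 Y-6.10 E0.6246
G1 X7.00 Y-4.00 E0.7136
G1 X6.58 Y-1.90 E0.8026
G1 X5.39 Y-0.11 E0.8920
G1 X3.60 Y1.08 E0.9814
G1 X1.50 Y1.50 E1.0704
G1 X-0.60 Y1.08 E1.1594
G1 X-2.39 Y-0.11 E1.2488
G1 X-3.58 Y-1.90 E1.3382
G1 X-4.00 Y-4.00 E1.4272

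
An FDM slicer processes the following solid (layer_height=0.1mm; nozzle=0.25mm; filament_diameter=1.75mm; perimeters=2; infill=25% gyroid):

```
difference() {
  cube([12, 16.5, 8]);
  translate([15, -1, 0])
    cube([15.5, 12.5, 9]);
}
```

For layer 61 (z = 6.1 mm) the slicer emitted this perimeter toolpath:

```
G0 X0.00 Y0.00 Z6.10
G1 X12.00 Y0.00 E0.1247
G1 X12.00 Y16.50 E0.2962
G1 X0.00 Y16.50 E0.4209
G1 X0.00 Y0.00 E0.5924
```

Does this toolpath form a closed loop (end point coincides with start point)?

yes

Start point (G0): (0.00, 0.00). End point (last G1): the path returns to the start — closed.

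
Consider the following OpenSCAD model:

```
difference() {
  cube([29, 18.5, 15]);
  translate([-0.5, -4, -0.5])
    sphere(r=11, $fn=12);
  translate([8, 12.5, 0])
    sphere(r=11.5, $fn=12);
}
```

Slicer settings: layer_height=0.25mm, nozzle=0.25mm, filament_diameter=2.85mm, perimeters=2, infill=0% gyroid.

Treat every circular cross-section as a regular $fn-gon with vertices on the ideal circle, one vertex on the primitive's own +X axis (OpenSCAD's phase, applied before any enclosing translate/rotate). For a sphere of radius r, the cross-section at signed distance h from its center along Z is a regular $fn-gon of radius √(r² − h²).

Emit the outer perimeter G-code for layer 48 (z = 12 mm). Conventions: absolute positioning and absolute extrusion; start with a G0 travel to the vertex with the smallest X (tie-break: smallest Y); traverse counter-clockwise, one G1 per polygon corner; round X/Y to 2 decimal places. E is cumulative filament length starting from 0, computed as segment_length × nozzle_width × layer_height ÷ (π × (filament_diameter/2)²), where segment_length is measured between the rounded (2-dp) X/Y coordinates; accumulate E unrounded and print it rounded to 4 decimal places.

At z = 12 mm: the cube is present — its section is the full 29×18.5 rectangle; the sphere at (-0.5, -4) is absent (|z−center|=12.500 > r=11); the sphere at (8, 12.5) is absent (|z−center|=12.000 > r=11.5); Taking the first minus the rest: none of the subtracted shapes is present at this height, so the 29×18.5 cube is unchanged — 1 connected region. The outline is a single polygon with 4 vertices. Extrusion per mm of travel: 0.25 × 0.25 / (π × 1.425²) = 0.009797. Accumulating E over each segment gives final E = 0.9307.

G0 X0.00 Y0.00 Z12.00
G1 X29.00 Y0.00 E0.2841
G1 X29.00 Y18.50 E0.4654
G1 X0.00 Y18.50 E0.7495
G1 X0.00 Y0.00 E0.9307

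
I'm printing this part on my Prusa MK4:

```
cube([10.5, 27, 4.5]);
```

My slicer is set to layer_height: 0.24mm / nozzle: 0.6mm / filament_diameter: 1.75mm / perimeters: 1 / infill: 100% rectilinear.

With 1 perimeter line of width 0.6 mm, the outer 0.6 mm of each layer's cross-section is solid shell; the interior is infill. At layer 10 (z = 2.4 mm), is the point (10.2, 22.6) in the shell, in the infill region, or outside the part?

shell

At z = 2.4 mm: the cube is present — its section is the full 10.5×27 rectangle. Overall, the cross-section is a single solid region. The nearest boundary edge runs (10.50, 0.00)→(10.50, 27.00); distance from the point to it = 0.30 mm. The point is inside the cross-section, 0.30 mm from the nearest boundary — within the 0.6 mm shell band (1 × 0.6).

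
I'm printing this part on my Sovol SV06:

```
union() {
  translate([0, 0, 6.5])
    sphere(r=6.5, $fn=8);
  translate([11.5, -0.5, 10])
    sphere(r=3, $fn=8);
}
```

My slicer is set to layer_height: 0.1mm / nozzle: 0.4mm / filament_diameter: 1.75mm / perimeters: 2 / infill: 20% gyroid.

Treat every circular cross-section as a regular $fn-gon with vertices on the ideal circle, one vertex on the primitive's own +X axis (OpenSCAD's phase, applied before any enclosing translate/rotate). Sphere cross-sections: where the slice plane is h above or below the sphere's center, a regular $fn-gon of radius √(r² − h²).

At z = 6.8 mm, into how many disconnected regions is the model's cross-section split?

1

At z = 6.8 mm: the sphere: section is a regular 8-gon, circumradius = √(r²−h²) = √(6.5²−0.3²) = 6.493; the sphere at (11.5, -0.5) does not reach this height (|z−center|=3.200 > r=3); Merging all regions: only the r=6.5 sphere is present, so the union is just that shape — 1 connected region. The result has 1 disconnected region.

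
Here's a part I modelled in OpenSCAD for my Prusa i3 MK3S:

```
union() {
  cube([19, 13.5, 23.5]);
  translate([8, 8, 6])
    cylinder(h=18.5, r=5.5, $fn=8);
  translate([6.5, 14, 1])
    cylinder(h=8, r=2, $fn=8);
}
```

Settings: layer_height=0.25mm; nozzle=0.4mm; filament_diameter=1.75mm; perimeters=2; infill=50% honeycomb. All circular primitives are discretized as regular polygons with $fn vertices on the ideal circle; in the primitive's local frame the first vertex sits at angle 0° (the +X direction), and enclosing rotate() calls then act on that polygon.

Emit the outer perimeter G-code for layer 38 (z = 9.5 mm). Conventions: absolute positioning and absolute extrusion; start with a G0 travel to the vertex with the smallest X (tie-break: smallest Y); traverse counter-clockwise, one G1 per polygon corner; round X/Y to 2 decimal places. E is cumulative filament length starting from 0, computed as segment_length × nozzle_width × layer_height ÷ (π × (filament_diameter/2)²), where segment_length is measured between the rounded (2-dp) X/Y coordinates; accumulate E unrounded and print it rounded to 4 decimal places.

G0 X0.00 Y0.00 Z9.50
G1 X19.00 Y0.00 E0.7899
G1 X19.00 Y13.50 E1.3512
G1 X0.00 Y13.50 E2.1411
G1 X0.00 Y0.00 E2.7024

At z = 9.5 mm: the 19×13.5 cube contributes its full rectangle; the r=5.5 cylinder at (8, 8) gives a regular 8-gon of circumradius 5.5 (constant along its height); the cylinder at (6.5, 14) does not reach this height (z outside [1, 9]); Merging all regions: the r=5.5 cylinder at (8, 8) lies entirely inside the 19×13.5 cube, so the union is just the 19×13.5 cube — 1 connected region. The outline is a single polygon with 4 vertices. Extrusion per mm of travel: 0.4 × 0.25 / (π × 0.875²) = 0.041575. Accumulating E over each segment gives final E = 2.7024.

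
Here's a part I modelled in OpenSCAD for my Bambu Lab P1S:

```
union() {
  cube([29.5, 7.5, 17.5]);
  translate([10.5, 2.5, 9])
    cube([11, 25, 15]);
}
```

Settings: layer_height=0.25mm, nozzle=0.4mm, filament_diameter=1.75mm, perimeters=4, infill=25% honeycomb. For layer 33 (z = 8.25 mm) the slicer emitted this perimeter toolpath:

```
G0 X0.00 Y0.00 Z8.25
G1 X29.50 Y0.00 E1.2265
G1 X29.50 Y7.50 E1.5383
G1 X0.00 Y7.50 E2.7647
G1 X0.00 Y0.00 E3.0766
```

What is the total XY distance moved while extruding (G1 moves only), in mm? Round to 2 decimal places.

74.00 mm

Sum the Euclidean lengths of each G1 segment: total = 74.00 mm.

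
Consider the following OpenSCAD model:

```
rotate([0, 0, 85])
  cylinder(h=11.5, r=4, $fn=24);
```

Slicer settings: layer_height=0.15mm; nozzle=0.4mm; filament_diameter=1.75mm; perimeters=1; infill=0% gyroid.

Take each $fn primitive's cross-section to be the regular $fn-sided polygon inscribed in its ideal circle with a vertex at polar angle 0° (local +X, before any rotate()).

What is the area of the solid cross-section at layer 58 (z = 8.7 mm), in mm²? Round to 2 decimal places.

At z = 8.7 mm: the r=4 cylinder contributes a regular 24-gon of circumradius 4 (area = (24/2)·4.000²·sin(360°/24) = 49.69 mm²); (rotated 85° about Z; rotation is an isometry so areas/perimeters/island counts are preserved). Overall, the cross-section is a single solid region. Net area = 49.69 mm².

49.69 mm²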